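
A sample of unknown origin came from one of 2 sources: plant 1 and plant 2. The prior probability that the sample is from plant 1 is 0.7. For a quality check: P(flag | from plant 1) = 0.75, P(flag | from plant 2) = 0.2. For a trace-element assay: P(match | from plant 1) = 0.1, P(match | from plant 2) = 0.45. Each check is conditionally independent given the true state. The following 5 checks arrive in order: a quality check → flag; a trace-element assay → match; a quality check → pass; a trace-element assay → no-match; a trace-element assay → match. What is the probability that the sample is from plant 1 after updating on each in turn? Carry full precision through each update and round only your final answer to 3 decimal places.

After a quality check='flag': P(plant 1) = 0.75·0.7000 / (0.75·0.7000 + 0.2·0.3000) ≈ 0.8974
After a trace-element assay='match': P(plant 1) = 0.1·0.8974 / (0.1·0.8974 + 0.45·0.1026) ≈ 0.6604
After a quality check='pass': P(plant 1) = 0.25·0.6604 / (0.25·0.6604 + 0.8·0.3396) ≈ 0.3780
After a trace-element assay='no-match': P(plant 1) = 0.9·0.3780 / (0.9·0.3780 + 0.55·0.6220) ≈ 0.4986
After a trace-element assay='match': P(plant 1) = 0.1·0.4986 / (0.1·0.4986 + 0.45·0.5014) ≈ 0.1810

0.181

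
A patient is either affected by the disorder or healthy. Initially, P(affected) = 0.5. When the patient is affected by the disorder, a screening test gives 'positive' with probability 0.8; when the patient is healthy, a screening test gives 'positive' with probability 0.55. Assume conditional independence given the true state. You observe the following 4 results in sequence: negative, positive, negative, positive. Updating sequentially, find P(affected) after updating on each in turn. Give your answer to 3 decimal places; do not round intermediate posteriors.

0.295

Each posterior becomes the prior for the next update.
After 'negative': P(affected) = 0.2·0.5000 / (0.2·0.5000 + 0.45·0.5000) ≈ 0.3077
After 'positive': P(affected) = 0.8·0.3077 / (0.8·0.3077 + 0.55·0.6923) ≈ 0.3926
After 'negative': P(affected) = 0.2·0.3926 / (0.2·0.3926 + 0.45·0.6074) ≈ 0.2232
After 'positive': P(affected) = 0.8·0.2232 / (0.8·0.2232 + 0.55·0.7768) ≈ 0.2947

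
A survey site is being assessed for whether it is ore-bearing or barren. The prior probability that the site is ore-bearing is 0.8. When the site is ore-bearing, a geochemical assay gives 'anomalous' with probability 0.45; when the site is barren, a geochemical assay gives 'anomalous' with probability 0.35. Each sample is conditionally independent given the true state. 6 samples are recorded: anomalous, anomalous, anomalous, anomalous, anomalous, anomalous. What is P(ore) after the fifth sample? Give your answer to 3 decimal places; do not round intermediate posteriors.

0.934

After 'anomalous': P(ore) = 0.45·0.8000 / (0.45·0.8000 + 0.35·0.2000) ≈ 0.8372
After 'anomalous': P(ore) = 0.45·0.8372 / (0.45·0.8372 + 0.35·0.1628) ≈ 0.8686
After 'anomalous': P(ore) = 0.45·0.8686 / (0.45·0.8686 + 0.35·0.1314) ≈ 0.8948
After 'anomalous': P(ore) = 0.45·0.8948 / (0.45·0.8948 + 0.35·0.1052) ≈ 0.9162
After 'anomalous': P(ore) = 0.45·0.9162 / (0.45·0.9162 + 0.35·0.0838) ≈ 0.9336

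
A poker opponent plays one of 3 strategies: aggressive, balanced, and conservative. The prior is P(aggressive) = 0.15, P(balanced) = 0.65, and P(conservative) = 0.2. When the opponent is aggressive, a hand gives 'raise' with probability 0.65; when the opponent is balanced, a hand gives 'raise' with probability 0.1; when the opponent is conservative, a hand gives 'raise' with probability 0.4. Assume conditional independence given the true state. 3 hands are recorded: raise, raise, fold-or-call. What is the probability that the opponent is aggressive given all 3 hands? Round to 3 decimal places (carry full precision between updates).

Apply Bayes' rule sequentially, carrying P(aggressive) forward.
After 'raise': normaliser = 0.65·0.1500 + 0.1·0.6500 + 0.4·0.2000; P(aggressive) ≈ 0.4021, P(balanced) ≈ 0.2680, P(conservative) ≈ 0.3299
After 'raise': normaliser = 0.65·0.4021 + 0.1·0.2680 + 0.4·0.3299; P(aggressive) ≈ 0.6221, P(balanced) ≈ 0.0638, P(conservative) ≈ 0.3141
After 'fold-or-call': normaliser = 0.35·0.6221 + 0.9·0.0638 + 0.6·0.3141; P(aggressive) ≈ 0.4696, P(balanced) ≈ 0.1239, P(conservative) ≈ 0.4065

0.470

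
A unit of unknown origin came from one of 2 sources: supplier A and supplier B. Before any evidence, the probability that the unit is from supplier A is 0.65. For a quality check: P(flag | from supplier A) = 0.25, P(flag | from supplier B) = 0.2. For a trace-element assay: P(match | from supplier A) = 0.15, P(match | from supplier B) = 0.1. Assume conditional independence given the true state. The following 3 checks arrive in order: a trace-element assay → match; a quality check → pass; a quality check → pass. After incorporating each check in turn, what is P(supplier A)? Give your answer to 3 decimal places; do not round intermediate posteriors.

0.710

After a trace-element assay='match': P(supplier A) = 0.15·0.6500 / (0.15·0.6500 + 0.1·0.3500) ≈ 0.7358
After a quality check='pass': P(supplier A) = 0.75·0.7358 / (0.75·0.7358 + 0.8·0.2642) ≈ 0.7231
After a quality check='pass': P(supplier A) = 0.75·0.7231 / (0.75·0.7231 + 0.8·0.2769) ≈ 0.7100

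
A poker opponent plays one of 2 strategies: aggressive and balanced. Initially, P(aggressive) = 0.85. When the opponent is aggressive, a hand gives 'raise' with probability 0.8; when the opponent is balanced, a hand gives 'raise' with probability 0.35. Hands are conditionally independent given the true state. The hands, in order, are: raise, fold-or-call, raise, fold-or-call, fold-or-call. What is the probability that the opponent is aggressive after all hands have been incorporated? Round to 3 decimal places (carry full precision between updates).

After 'raise': P(aggressive) = 0.8·0.8500 / (0.8·0.8500 + 0.35·0.1500) ≈ 0.9283
After 'fold-or-call': P(aggressive) = 0.2·0.9283 / (0.2·0.9283 + 0.65·0.0717) ≈ 0.7994
After 'raise': P(aggressive) = 0.8·0.7994 / (0.8·0.7994 + 0.35·0.2006) ≈ 0.9011
After 'fold-or-call': P(aggressive) = 0.2·0.9011 / (0.2·0.9011 + 0.65·0.0989) ≈ 0.7370
After 'fold-or-call': P(aggressive) = 0.2·0.7370 / (0.2·0.7370 + 0.65·0.2630) ≈ 0.4631

0.463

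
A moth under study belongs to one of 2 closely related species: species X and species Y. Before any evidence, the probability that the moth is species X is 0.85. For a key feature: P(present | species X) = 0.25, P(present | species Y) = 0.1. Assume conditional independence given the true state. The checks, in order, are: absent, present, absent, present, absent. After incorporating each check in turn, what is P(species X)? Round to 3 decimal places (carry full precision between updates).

After 'absent': P(species X) = 0.75·0.8500 / (0.75·0.8500 + 0.9·0.1500) ≈ 0.8252
After 'present': P(species X) = 0.25·0.8252 / (0.25·0.8252 + 0.1·0.1748) ≈ 0.9219
After 'absent': P(species X) = 0.75·0.9219 / (0.75·0.9219 + 0.9·0.0781) ≈ 0.9077
After 'present': P(species X) = 0.25·0.9077 / (0.25·0.9077 + 0.1·0.0923) ≈ 0.9609
After 'absent': P(species X) = 0.75·0.9609 / (0.75·0.9609 + 0.9·0.0391) ≈ 0.9535

0.953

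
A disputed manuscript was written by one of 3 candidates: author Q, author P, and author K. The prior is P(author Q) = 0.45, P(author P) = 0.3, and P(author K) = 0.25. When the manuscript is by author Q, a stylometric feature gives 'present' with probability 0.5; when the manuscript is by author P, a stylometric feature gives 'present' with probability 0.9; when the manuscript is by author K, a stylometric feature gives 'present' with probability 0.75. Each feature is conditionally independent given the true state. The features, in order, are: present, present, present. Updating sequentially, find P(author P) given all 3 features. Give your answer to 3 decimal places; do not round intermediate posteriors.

Each posterior becomes the prior for the next update.
After 'present': normaliser = 0.5·0.4500 + 0.9·0.3000 + 0.75·0.2500; P(author Q) ≈ 0.3297, P(author P) ≈ 0.3956, P(author K) ≈ 0.2747
After 'present': normaliser = 0.5·0.3297 + 0.9·0.3956 + 0.75·0.2747; P(author Q) ≈ 0.2268, P(author P) ≈ 0.4898, P(author K) ≈ 0.2834
After 'present': normaliser = 0.5·0.2268 + 0.9·0.4898 + 0.75·0.2834; P(author Q) ≈ 0.1479, P(author P) ≈ 0.5749, P(author K) ≈ 0.2772

0.575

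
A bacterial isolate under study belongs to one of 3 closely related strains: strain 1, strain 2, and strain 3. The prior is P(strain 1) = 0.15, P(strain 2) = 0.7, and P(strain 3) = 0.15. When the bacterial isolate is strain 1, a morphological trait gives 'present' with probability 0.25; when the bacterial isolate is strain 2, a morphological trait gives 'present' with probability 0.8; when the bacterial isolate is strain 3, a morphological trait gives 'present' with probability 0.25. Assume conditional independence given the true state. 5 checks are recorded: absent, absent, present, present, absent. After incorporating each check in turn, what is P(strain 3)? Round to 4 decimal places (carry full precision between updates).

0.3441

Apply Bayes' rule sequentially, carrying P(strain 3) forward.
After 'absent': normaliser = 0.75·0.1500 + 0.2·0.7000 + 0.75·0.1500; P(strain 1) ≈ 0.3082, P(strain 2) ≈ 0.3836, P(strain 3) ≈ 0.3082
After 'absent': normaliser = 0.75·0.3082 + 0.2·0.3836 + 0.75·0.3082; P(strain 1) ≈ 0.4288, P(strain 2) ≈ 0.1423, P(strain 3) ≈ 0.4288
After 'present': normaliser = 0.25·0.4288 + 0.8·0.1423 + 0.25·0.4288; P(strain 1) ≈ 0.3266, P(strain 2) ≈ 0.3468, P(strain 3) ≈ 0.3266
After 'present': normaliser = 0.25·0.3266 + 0.8·0.3468 + 0.25·0.3266; P(strain 1) ≈ 0.1852, P(strain 2) ≈ 0.6295, P(strain 3) ≈ 0.1852
After 'absent': normaliser = 0.75·0.1852 + 0.2·0.6295 + 0.75·0.1852; P(strain 1) ≈ 0.3441, P(strain 2) ≈ 0.3118, P(strain 3) ≈ 0.3441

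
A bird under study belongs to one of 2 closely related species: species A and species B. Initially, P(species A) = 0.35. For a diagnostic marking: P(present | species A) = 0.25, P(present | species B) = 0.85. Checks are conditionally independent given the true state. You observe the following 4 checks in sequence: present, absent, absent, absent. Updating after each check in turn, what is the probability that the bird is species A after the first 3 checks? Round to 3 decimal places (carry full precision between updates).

After 'present': P(species A) = 0.25·0.3500 / (0.25·0.3500 + 0.85·0.6500) ≈ 0.1367
After 'absent': P(species A) = 0.75·0.1367 / (0.75·0.1367 + 0.15·0.8633) ≈ 0.4419
After 'absent': P(species A) = 0.75·0.4419 / (0.75·0.4419 + 0.15·0.5581) ≈ 0.7984

0.798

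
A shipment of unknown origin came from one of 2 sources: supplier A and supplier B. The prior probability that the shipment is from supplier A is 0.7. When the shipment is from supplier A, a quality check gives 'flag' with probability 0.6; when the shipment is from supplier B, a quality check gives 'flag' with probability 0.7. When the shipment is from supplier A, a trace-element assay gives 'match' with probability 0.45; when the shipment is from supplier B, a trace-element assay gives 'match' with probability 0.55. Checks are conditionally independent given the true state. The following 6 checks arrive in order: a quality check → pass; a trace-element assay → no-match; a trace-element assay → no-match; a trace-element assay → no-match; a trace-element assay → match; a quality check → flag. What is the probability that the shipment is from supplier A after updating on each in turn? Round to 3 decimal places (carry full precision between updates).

After a quality check='pass': P(supplier A) = 0.4·0.7000 / (0.4·0.7000 + 0.3·0.3000) ≈ 0.7568
After a trace-element assay='no-match': P(supplier A) = 0.55·0.7568 / (0.55·0.7568 + 0.45·0.2432) ≈ 0.7918
After a trace-element assay='no-match': P(supplier A) = 0.55·0.7918 / (0.55·0.7918 + 0.45·0.2082) ≈ 0.8229
After a trace-element assay='no-match': P(supplier A) = 0.55·0.8229 / (0.55·0.8229 + 0.45·0.1771) ≈ 0.8503
After a trace-element assay='match': P(supplier A) = 0.45·0.8503 / (0.45·0.8503 + 0.55·0.1497) ≈ 0.8229
After a quality check='flag': P(supplier A) = 0.6·0.8229 / (0.6·0.8229 + 0.7·0.1771) ≈ 0.7993

0.799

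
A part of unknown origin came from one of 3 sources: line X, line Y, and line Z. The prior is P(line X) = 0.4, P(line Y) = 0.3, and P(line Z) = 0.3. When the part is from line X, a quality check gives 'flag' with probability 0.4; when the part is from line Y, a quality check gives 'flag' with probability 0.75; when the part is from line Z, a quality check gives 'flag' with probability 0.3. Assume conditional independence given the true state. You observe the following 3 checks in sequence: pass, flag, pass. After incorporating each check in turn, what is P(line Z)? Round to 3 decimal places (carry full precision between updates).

0.381

After 'pass': normaliser = 0.6·0.4000 + 0.25·0.3000 + 0.7·0.3000; P(line X) ≈ 0.4571, P(line Y) ≈ 0.1429, P(line Z) ≈ 0.4000
After 'flag': normaliser = 0.4·0.4571 + 0.75·0.1429 + 0.3·0.4000; P(line X) ≈ 0.4460, P(line Y) ≈ 0.2613, P(line Z) ≈ 0.2927
After 'pass': normaliser = 0.6·0.4460 + 0.25·0.2613 + 0.7·0.2927; P(line X) ≈ 0.4976, P(line Y) ≈ 0.1215, P(line Z) ≈ 0.3810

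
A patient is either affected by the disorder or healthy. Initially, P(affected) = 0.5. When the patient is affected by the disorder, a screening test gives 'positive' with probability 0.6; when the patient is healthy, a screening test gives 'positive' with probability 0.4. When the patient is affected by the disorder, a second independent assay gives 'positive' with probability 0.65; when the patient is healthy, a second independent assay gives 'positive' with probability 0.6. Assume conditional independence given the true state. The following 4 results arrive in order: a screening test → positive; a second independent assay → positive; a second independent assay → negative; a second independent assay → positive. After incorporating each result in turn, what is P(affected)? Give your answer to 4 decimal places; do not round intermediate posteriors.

Apply Bayes' rule sequentially, carrying P(affected) forward.
After a screening test='positive': P(affected) = 0.6·0.5000 / (0.6·0.5000 + 0.4·0.5000) ≈ 0.6000
After a second independent assay='positive': P(affected) = 0.65·0.6000 / (0.65·0.6000 + 0.6·0.4000) ≈ 0.6190
After a second independent assay='negative': P(affected) = 0.35·0.6190 / (0.35·0.6190 + 0.4·0.3810) ≈ 0.5871
After a second independent assay='positive': P(affected) = 0.65·0.5871 / (0.65·0.5871 + 0.6·0.4129) ≈ 0.6064

0.6064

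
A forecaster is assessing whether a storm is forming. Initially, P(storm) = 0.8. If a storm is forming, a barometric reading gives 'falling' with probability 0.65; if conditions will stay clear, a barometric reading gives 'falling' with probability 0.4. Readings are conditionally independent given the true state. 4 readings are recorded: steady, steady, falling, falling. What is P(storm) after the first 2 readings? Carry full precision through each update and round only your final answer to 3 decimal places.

0.576

After 'steady': P(storm) = 0.35·0.8000 / (0.35·0.8000 + 0.6·0.2000) ≈ 0.7000
After 'steady': P(storm) = 0.35·0.7000 / (0.35·0.7000 + 0.6·0.3000) ≈ 0.5765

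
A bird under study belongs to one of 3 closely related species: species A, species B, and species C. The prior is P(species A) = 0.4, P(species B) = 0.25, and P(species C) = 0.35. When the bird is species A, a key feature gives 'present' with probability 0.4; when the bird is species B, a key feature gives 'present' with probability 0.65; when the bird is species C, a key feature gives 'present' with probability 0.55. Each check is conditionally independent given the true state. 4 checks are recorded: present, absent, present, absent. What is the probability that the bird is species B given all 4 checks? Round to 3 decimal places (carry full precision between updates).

0.225

After 'present': normaliser = 0.4·0.4000 + 0.65·0.2500 + 0.55·0.3500; P(species A) ≈ 0.3107, P(species B) ≈ 0.3155, P(species C) ≈ 0.3738
After 'absent': normaliser = 0.6·0.3107 + 0.35·0.3155 + 0.45·0.3738; P(species A) ≈ 0.4008, P(species B) ≈ 0.2375, P(species C) ≈ 0.3617
After 'present': normaliser = 0.4·0.4008 + 0.65·0.2375 + 0.55·0.3617; P(species A) ≈ 0.3122, P(species B) ≈ 0.3005, P(species C) ≈ 0.3873
After 'absent': normaliser = 0.6·0.3122 + 0.35·0.3005 + 0.45·0.3873; P(species A) ≈ 0.4013, P(species B) ≈ 0.2253, P(species C) ≈ 0.3734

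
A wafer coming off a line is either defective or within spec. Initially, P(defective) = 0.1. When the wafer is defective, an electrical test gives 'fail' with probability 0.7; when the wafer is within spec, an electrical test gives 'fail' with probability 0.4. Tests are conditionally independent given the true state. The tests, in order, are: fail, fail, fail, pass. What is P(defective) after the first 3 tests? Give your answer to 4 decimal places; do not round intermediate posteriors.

After 'fail': P(defective) = 0.7·0.1000 / (0.7·0.1000 + 0.4·0.9000) ≈ 0.1628
After 'fail': P(defective) = 0.7·0.1628 / (0.7·0.1628 + 0.4·0.8372) ≈ 0.2539
After 'fail': P(defective) = 0.7·0.2539 / (0.7·0.2539 + 0.4·0.7461) ≈ 0.3732

0.3732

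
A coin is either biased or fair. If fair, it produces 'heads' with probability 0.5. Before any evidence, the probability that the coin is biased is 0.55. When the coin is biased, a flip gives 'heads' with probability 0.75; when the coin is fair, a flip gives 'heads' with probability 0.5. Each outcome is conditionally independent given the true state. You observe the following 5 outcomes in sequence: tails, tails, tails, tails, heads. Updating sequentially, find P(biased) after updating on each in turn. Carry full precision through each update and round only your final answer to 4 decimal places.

0.1028

After 'tails': P(biased) = 0.25·0.5500 / (0.25·0.5500 + 0.5·0.4500) ≈ 0.3793
After 'tails': P(biased) = 0.25·0.3793 / (0.25·0.3793 + 0.5·0.6207) ≈ 0.2340
After 'tails': P(biased) = 0.25·0.2340 / (0.25·0.2340 + 0.5·0.7660) ≈ 0.1325
After 'tails': P(biased) = 0.25·0.1325 / (0.25·0.1325 + 0.5·0.8675) ≈ 0.0710
After 'heads': P(biased) = 0.75·0.0710 / (0.75·0.0710 + 0.5·0.9290) ≈ 0.1028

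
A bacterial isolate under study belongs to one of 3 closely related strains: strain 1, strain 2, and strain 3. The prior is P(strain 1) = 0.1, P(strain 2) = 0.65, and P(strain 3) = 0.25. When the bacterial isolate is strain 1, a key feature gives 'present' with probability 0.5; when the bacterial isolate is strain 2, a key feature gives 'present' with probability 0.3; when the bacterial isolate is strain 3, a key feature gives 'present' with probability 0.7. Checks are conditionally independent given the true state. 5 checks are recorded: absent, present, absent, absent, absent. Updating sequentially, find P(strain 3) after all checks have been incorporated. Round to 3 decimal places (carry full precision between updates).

After 'absent': normaliser = 0.5·0.1000 + 0.7·0.6500 + 0.3·0.2500; P(strain 1) ≈ 0.0862, P(strain 2) ≈ 0.7845, P(strain 3) ≈ 0.1293
After 'present': normaliser = 0.5·0.0862 + 0.3·0.7845 + 0.7·0.1293; P(strain 1) ≈ 0.1168, P(strain 2) ≈ 0.6379, P(strain 3) ≈ 0.2453
After 'absent': normaliser = 0.5·0.1168 + 0.7·0.6379 + 0.3·0.2453; P(strain 1) ≈ 0.1010, P(strain 2) ≈ 0.7718, P(strain 3) ≈ 0.1272
After 'absent': normaliser = 0.5·0.1010 + 0.7·0.7718 + 0.3·0.1272; P(strain 1) ≈ 0.0803, P(strain 2) ≈ 0.8590, P(strain 3) ≈ 0.0607
After 'absent': normaliser = 0.5·0.0803 + 0.7·0.8590 + 0.3·0.0607; P(strain 1) ≈ 0.0608, P(strain 2) ≈ 0.9116, P(strain 3) ≈ 0.0276

0.028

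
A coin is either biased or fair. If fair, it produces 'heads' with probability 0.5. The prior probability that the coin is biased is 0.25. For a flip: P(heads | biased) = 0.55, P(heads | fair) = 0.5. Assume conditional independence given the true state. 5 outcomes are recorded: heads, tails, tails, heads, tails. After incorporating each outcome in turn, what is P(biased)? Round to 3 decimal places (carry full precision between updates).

0.227

Each posterior becomes the prior for the next update.
After 'heads': P(biased) = 0.55·0.2500 / (0.55·0.2500 + 0.5·0.7500) ≈ 0.2683
After 'tails': P(biased) = 0.45·0.2683 / (0.45·0.2683 + 0.5·0.7317) ≈ 0.2481
After 'tails': P(biased) = 0.45·0.2481 / (0.45·0.2481 + 0.5·0.7519) ≈ 0.2290
After 'heads': P(biased) = 0.55·0.2290 / (0.55·0.2290 + 0.5·0.7710) ≈ 0.2463
After 'tails': P(biased) = 0.45·0.2463 / (0.45·0.2463 + 0.5·0.7537) ≈ 0.2272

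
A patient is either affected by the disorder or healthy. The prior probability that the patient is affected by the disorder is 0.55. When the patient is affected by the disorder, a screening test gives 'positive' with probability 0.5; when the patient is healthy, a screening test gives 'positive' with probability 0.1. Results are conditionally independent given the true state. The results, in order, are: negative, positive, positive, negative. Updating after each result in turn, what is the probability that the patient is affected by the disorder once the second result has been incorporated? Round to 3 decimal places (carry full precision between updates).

0.772

After 'negative': P(affected) = 0.5·0.5500 / (0.5·0.5500 + 0.9·0.4500) ≈ 0.4044
After 'positive': P(affected) = 0.5·0.4044 / (0.5·0.4044 + 0.1·0.5956) ≈ 0.7725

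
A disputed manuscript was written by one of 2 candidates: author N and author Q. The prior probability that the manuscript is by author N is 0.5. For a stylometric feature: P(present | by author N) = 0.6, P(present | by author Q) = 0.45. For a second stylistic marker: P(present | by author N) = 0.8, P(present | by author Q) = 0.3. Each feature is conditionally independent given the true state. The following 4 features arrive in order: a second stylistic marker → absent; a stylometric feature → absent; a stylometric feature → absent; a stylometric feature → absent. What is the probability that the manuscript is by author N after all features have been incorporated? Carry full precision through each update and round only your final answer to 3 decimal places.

After a second stylistic marker='absent': P(author N) = 0.2·0.5000 / (0.2·0.5000 + 0.7·0.5000) ≈ 0.2222
After a stylometric feature='absent': P(author N) = 0.4·0.2222 / (0.4·0.2222 + 0.55·0.7778) ≈ 0.1720
After a stylometric feature='absent': P(author N) = 0.4·0.1720 / (0.4·0.1720 + 0.55·0.8280) ≈ 0.1313
After a stylometric feature='absent': P(author N) = 0.4·0.1313 / (0.4·0.1313 + 0.55·0.8687) ≈ 0.0990

0.099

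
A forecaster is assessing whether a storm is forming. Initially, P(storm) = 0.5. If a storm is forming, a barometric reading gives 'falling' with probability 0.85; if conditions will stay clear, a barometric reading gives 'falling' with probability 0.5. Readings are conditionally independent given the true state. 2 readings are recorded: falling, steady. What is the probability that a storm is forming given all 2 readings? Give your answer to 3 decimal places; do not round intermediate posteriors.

0.338

Each posterior becomes the prior for the next update.
After 'falling': P(storm) = 0.85·0.5000 / (0.85·0.5000 + 0.5·0.5000) ≈ 0.6296
After 'steady': P(storm) = 0.15·0.6296 / (0.15·0.6296 + 0.5·0.3704) ≈ 0.3377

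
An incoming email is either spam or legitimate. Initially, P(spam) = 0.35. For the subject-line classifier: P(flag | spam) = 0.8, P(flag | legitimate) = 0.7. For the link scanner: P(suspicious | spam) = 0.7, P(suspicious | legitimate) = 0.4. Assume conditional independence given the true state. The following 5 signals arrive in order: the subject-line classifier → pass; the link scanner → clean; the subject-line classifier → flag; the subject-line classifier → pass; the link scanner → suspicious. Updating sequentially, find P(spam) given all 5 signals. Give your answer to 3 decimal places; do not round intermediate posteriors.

Each posterior becomes the prior for the next update.
After the subject-line classifier='pass': P(spam) = 0.2·0.3500 / (0.2·0.3500 + 0.3·0.6500) ≈ 0.2642
After the link scanner='clean': P(spam) = 0.3·0.2642 / (0.3·0.2642 + 0.6·0.7358) ≈ 0.1522
After the subject-line classifier='flag': P(spam) = 0.8·0.1522 / (0.8·0.1522 + 0.7·0.8478) ≈ 0.1702
After the subject-line classifier='pass': P(spam) = 0.2·0.1702 / (0.2·0.1702 + 0.3·0.8298) ≈ 0.1203
After the link scanner='suspicious': P(spam) = 0.7·0.1203 / (0.7·0.1203 + 0.4·0.8797) ≈ 0.1931

0.193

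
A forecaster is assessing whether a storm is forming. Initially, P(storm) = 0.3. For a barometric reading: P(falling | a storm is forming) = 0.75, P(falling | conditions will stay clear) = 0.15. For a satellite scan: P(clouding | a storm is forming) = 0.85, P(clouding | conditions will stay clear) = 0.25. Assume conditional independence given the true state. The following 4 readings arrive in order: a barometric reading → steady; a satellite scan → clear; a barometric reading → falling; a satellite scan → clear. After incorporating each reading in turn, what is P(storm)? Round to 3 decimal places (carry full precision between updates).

After a barometric reading='steady': P(storm) = 0.25·0.3000 / (0.25·0.3000 + 0.85·0.7000) ≈ 0.1119
After a satellite scan='clear': P(storm) = 0.15·0.1119 / (0.15·0.1119 + 0.75·0.8881) ≈ 0.0246
After a barometric reading='falling': P(storm) = 0.75·0.0246 / (0.75·0.0246 + 0.15·0.9754) ≈ 0.1119
After a satellite scan='clear': P(storm) = 0.15·0.1119 / (0.15·0.1119 + 0.75·0.8881) ≈ 0.0246

0.025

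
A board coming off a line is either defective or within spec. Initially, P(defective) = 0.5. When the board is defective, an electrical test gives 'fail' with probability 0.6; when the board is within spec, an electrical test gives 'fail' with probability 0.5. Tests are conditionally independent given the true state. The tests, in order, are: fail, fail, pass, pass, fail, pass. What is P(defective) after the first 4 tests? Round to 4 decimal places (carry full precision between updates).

0.4796

Each posterior becomes the prior for the next update.
After 'fail': P(defective) = 0.6·0.5000 / (0.6·0.5000 + 0.5·0.5000) ≈ 0.5455
After 'fail': P(defective) = 0.6·0.5455 / (0.6·0.5455 + 0.5·0.4545) ≈ 0.5902
After 'pass': P(defective) = 0.4·0.5902 / (0.4·0.5902 + 0.5·0.4098) ≈ 0.5353
After 'pass': P(defective) = 0.4·0.5353 / (0.4·0.5353 + 0.5·0.4647) ≈ 0.4796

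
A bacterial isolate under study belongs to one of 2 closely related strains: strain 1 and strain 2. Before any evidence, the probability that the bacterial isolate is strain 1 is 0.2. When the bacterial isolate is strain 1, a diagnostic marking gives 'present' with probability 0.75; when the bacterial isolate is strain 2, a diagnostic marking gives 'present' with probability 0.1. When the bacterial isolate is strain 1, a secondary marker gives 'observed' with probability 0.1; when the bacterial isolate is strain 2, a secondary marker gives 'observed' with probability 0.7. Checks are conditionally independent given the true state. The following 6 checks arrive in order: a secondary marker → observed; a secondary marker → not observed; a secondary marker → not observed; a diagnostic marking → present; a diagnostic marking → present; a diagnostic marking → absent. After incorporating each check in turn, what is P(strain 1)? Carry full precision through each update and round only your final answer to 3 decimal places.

0.834

Each posterior becomes the prior for the next update.
After a secondary marker='observed': P(strain 1) = 0.1·0.2000 / (0.1·0.2000 + 0.7·0.8000) ≈ 0.0345
After a secondary marker='not observed': P(strain 1) = 0.9·0.0345 / (0.9·0.0345 + 0.3·0.9655) ≈ 0.0968
After a secondary marker='not observed': P(strain 1) = 0.9·0.0968 / (0.9·0.0968 + 0.3·0.9032) ≈ 0.2432
After a diagnostic marking='present': P(strain 1) = 0.75·0.2432 / (0.75·0.2432 + 0.1·0.7568) ≈ 0.7068
After a diagnostic marking='present': P(strain 1) = 0.75·0.7068 / (0.75·0.7068 + 0.1·0.2932) ≈ 0.9476
After a diagnostic marking='absent': P(strain 1) = 0.25·0.9476 / (0.25·0.9476 + 0.9·0.0524) ≈ 0.8340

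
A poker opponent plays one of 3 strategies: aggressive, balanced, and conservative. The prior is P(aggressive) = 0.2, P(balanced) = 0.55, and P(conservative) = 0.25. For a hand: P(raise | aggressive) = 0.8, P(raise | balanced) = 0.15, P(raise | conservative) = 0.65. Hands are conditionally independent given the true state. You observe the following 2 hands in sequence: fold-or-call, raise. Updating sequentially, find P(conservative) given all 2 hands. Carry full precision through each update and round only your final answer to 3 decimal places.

After 'fold-or-call': normaliser = 0.2·0.2000 + 0.85·0.5500 + 0.35·0.2500; P(aggressive) ≈ 0.0672, P(balanced) ≈ 0.7857, P(conservative) ≈ 0.1471
After 'raise': normaliser = 0.8·0.0672 + 0.15·0.7857 + 0.65·0.1471; P(aggressive) ≈ 0.2013, P(balanced) ≈ 0.4410, P(conservative) ≈ 0.3577

0.358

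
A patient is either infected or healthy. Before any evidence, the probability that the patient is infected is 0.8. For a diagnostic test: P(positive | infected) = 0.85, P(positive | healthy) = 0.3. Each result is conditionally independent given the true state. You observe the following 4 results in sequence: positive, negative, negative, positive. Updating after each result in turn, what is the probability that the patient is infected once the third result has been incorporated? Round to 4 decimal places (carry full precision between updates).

After 'positive': P(infected) = 0.85·0.8000 / (0.85·0.8000 + 0.3·0.2000) ≈ 0.9189
After 'negative': P(infected) = 0.15·0.9189 / (0.15·0.9189 + 0.7·0.0811) ≈ 0.7083
After 'negative': P(infected) = 0.15·0.7083 / (0.15·0.7083 + 0.7·0.2917) ≈ 0.3423

0.3423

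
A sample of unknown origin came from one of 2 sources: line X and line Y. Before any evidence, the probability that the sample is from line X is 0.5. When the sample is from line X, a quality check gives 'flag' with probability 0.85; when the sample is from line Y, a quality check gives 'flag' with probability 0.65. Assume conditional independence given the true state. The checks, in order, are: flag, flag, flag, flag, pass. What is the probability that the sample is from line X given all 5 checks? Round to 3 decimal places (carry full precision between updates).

Each posterior becomes the prior for the next update.
After 'flag': P(line X) = 0.85·0.5000 / (0.85·0.5000 + 0.65·0.5000) ≈ 0.5667
After 'flag': P(line X) = 0.85·0.5667 / (0.85·0.5667 + 0.65·0.4333) ≈ 0.6310
After 'flag': P(line X) = 0.85·0.6310 / (0.85·0.6310 + 0.65·0.3690) ≈ 0.6910
After 'flag': P(line X) = 0.85·0.6910 / (0.85·0.6910 + 0.65·0.3090) ≈ 0.7452
After 'pass': P(line X) = 0.15·0.7452 / (0.15·0.7452 + 0.35·0.2548) ≈ 0.5562

0.556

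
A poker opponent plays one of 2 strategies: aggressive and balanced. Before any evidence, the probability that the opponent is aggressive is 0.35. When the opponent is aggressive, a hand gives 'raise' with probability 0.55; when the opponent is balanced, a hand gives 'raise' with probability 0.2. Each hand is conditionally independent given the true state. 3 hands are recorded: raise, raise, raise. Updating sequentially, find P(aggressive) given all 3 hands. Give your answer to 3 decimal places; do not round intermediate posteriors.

Each posterior becomes the prior for the next update.
After 'raise': P(aggressive) = 0.55·0.3500 / (0.55·0.3500 + 0.2·0.6500) ≈ 0.5969
After 'raise': P(aggressive) = 0.55·0.5969 / (0.55·0.5969 + 0.2·0.4031) ≈ 0.8028
After 'raise': P(aggressive) = 0.55·0.8028 / (0.55·0.8028 + 0.2·0.1972) ≈ 0.9180

0.918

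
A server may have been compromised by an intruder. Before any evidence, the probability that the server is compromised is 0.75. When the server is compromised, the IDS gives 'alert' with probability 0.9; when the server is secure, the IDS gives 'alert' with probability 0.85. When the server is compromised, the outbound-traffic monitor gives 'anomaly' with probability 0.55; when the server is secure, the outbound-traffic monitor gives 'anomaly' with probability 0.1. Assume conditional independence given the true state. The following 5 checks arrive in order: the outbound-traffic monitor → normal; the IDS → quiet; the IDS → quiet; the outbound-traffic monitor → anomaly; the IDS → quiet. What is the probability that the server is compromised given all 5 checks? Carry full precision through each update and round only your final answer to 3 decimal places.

After the outbound-traffic monitor='normal': P(compromised) = 0.45·0.7500 / (0.45·0.7500 + 0.9·0.2500) ≈ 0.6000
After the IDS='quiet': P(compromised) = 0.1·0.6000 / (0.1·0.6000 + 0.15·0.4000) ≈ 0.5000
After the IDS='quiet': P(compromised) = 0.1·0.5000 / (0.1·0.5000 + 0.15·0.5000) ≈ 0.4000
After the outbound-traffic monitor='anomaly': P(compromised) = 0.55·0.4000 / (0.55·0.4000 + 0.1·0.6000) ≈ 0.7857
After the IDS='quiet': P(compromised) = 0.1·0.7857 / (0.1·0.7857 + 0.15·0.2143) ≈ 0.7097

0.710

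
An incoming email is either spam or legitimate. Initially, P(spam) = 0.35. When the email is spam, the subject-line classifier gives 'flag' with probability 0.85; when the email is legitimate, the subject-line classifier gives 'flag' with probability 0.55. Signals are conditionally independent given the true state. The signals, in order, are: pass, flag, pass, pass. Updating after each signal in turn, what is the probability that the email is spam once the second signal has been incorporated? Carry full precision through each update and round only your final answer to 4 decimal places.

After 'pass': P(spam) = 0.15·0.3500 / (0.15·0.3500 + 0.45·0.6500) ≈ 0.1522
After 'flag': P(spam) = 0.85·0.1522 / (0.85·0.1522 + 0.55·0.8478) ≈ 0.2172

0.2172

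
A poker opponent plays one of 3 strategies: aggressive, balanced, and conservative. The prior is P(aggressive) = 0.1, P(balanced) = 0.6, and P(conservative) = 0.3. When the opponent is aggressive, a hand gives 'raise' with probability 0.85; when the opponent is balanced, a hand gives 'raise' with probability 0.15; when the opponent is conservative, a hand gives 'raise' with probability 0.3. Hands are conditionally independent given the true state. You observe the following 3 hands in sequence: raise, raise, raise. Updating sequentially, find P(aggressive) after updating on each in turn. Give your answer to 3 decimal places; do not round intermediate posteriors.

0.858

After 'raise': normaliser = 0.85·0.1000 + 0.15·0.6000 + 0.3·0.3000; P(aggressive) ≈ 0.3208, P(balanced) ≈ 0.3396, P(conservative) ≈ 0.3396
After 'raise': normaliser = 0.85·0.3208 + 0.15·0.3396 + 0.3·0.3396; P(aggressive) ≈ 0.6408, P(balanced) ≈ 0.1197, P(conservative) ≈ 0.2395
After 'raise': normaliser = 0.85·0.6408 + 0.15·0.1197 + 0.3·0.2395; P(aggressive) ≈ 0.8585, P(balanced) ≈ 0.0283, P(conservative) ≈ 0.1132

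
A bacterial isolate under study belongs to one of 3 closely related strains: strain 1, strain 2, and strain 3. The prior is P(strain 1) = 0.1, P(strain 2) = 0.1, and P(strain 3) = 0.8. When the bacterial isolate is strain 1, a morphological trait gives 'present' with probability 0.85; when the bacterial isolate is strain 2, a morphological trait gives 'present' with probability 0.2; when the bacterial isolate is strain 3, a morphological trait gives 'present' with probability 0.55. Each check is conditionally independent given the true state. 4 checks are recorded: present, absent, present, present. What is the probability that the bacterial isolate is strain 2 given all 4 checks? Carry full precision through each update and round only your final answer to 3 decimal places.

Apply Bayes' rule sequentially, carrying P(strain 2) forward.
After 'present': normaliser = 0.85·0.1000 + 0.2·0.1000 + 0.55·0.8000; P(strain 1) ≈ 0.1560, P(strain 2) ≈ 0.0367, P(strain 3) ≈ 0.8073
After 'absent': normaliser = 0.15·0.1560 + 0.8·0.0367 + 0.45·0.8073; P(strain 1) ≈ 0.0562, P(strain 2) ≈ 0.0706, P(strain 3) ≈ 0.8732
After 'present': normaliser = 0.85·0.0562 + 0.2·0.0706 + 0.55·0.8732; P(strain 1) ≈ 0.0882, P(strain 2) ≈ 0.0260, P(strain 3) ≈ 0.8858
After 'present': normaliser = 0.85·0.0882 + 0.2·0.0260 + 0.55·0.8858; P(strain 1) ≈ 0.1321, P(strain 2) ≈ 0.0092, P(strain 3) ≈ 0.8587

0.009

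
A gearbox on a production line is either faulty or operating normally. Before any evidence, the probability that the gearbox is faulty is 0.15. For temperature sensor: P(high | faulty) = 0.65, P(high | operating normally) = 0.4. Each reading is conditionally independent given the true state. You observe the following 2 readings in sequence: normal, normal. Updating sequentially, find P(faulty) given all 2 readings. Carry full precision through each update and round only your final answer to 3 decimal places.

After 'normal': P(faulty) = 0.35·0.1500 / (0.35·0.1500 + 0.6·0.8500) ≈ 0.0933
After 'normal': P(faulty) = 0.35·0.0933 / (0.35·0.0933 + 0.6·0.9067) ≈ 0.0566

0.057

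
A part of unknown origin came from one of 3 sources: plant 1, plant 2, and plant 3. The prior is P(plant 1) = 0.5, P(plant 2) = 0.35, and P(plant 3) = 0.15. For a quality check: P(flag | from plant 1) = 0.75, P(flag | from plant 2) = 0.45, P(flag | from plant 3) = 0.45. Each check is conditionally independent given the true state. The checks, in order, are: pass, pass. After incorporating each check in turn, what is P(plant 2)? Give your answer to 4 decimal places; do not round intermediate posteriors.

0.5801

Apply Bayes' rule sequentially, carrying P(plant 2) forward.
After 'pass': normaliser = 0.25·0.5000 + 0.55·0.3500 + 0.55·0.1500; P(plant 1) ≈ 0.3125, P(plant 2) ≈ 0.4813, P(plant 3) ≈ 0.2062
After 'pass': normaliser = 0.25·0.3125 + 0.55·0.4813 + 0.55·0.2062; P(plant 1) ≈ 0.1712, P(plant 2) ≈ 0.5801, P(plant 3) ≈ 0.2486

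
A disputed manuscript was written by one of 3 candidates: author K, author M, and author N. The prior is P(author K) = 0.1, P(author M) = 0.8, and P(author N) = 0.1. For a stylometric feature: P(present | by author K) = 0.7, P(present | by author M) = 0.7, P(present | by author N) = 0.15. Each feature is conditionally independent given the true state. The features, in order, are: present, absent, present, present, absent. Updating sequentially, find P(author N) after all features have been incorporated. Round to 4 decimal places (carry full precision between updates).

After 'present': normaliser = 0.7·0.1000 + 0.7·0.8000 + 0.15·0.1000; P(author K) ≈ 0.1085, P(author M) ≈ 0.8682, P(author N) ≈ 0.0233
After 'absent': normaliser = 0.3·0.1085 + 0.3·0.8682 + 0.85·0.0233; P(author K) ≈ 0.1041, P(author M) ≈ 0.8327, P(author N) ≈ 0.0632
After 'present': normaliser = 0.7·0.1041 + 0.7·0.8327 + 0.15·0.0632; P(author K) ≈ 0.1095, P(author M) ≈ 0.8762, P(author N) ≈ 0.0142
After 'present': normaliser = 0.7·0.1095 + 0.7·0.8762 + 0.15·0.0142; P(author K) ≈ 0.1108, P(author M) ≈ 0.8861, P(author N) ≈ 0.0031
After 'absent': normaliser = 0.3·0.1108 + 0.3·0.8861 + 0.85·0.0031; P(author K) ≈ 0.1101, P(author M) ≈ 0.8812, P(author N) ≈ 0.0087

0.0087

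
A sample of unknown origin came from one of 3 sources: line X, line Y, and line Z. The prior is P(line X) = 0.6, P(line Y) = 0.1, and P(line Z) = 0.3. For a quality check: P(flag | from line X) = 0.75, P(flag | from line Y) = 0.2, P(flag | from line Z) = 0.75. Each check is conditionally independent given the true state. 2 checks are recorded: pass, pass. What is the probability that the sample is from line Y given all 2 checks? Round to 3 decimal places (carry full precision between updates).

0.532

After 'pass': normaliser = 0.25·0.6000 + 0.8·0.1000 + 0.25·0.3000; P(line X) ≈ 0.4918, P(line Y) ≈ 0.2623, P(line Z) ≈ 0.2459
After 'pass': normaliser = 0.25·0.4918 + 0.8·0.2623 + 0.25·0.2459; P(line X) ≈ 0.3119, P(line Y) ≈ 0.5322, P(line Z) ≈ 0.1559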